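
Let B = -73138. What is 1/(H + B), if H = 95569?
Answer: 1/22431 ≈ 4.4581e-5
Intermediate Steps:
1/(H + B) = 1/(95569 - 73138) = 1/22431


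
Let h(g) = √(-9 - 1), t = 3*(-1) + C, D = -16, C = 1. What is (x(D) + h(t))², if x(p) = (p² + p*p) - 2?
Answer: (510 + I*√10)² ≈ 2.6009e+5 + 3226.0*I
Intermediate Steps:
x(p) = -2 + 2*p² (x(p) = (p² + p²) - 2 = 2*p² - 2 = -2 + 2*p²)
t = -2 (t = 3*(-1) + 1 = -3 + 1 = -2)
h(g) = I*√10 (h(g) = √(-10) = I*√10)
(x(D) + h(t))² = ((-2 + 2*(-16)²) + I*√10)² = ((-2 + 2*256) + I*√10)² = ((-2 + 512) + I*√10)² = (510 + I*√10)²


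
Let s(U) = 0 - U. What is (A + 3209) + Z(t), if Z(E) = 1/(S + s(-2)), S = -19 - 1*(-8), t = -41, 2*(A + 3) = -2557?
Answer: 34693/18 ≈ 1927.4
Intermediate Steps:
A = -2563/2 (A = -3 + (½)*(-2557) = -3 - 2557/2 = -2563/2 ≈ -1281.5)
s(U) = -U
S = -11 (S = -19 + 8 = -11)
Z(E) = -⅑ (Z(E) = 1/(-11 - 1*(-2)) = 1/(-11 + 2) = 1/(-9) = -⅑)
(A + 3209) + Z(t) = (-2563/2 + 3209) - ⅑ = 3855/2 - ⅑ = 34693/18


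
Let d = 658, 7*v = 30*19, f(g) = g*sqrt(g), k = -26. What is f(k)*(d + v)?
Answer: -134576*I*sqrt(26)/7 ≈ -98029.0*I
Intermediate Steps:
f(g) = g**(3/2)
v = 570/7 (v = (30*19)/7 = (1/7)*570 = 570/7 ≈ 81.429)
f(k)*(d + v) = (-26)**(3/2)*(658 + 570/7) = -26*I*sqrt(26)*(5176/7) = -134576*I*sqrt(26)/7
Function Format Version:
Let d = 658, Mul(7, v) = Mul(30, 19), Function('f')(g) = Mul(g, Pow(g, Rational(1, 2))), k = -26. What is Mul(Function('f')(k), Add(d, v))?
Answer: Mul(Rational(-134576, 7), I, Pow(26, Rational(1, 2))) ≈ Mul(-98029., I)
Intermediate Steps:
Function('f')(g) = Pow(g, Rational(3, 2))
v = Rational(570, 7) (v = Mul(Rational(1, 7), Mul(30, 19)) = Mul(Rational(1, 7), 570) = Rational(570, 7) ≈ 81.429)
Mul(Function('f')(k), Add(d, v)) = Mul(Pow(-26, Rational(3, 2)), Add(658, Rational(570, 7))) = Mul(Mul(-26, I, Pow(26, Rational(1, 2))), Rational(5176, 7)) = Mul(Rational(-134576, 7), I, Pow(26, Rational(1, 2)))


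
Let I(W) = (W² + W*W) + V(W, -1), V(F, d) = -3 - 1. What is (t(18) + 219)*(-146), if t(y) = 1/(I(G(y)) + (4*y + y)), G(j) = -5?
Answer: -2174305/68 ≈ -31975.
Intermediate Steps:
V(F, d) = -4
I(W) = -4 + 2*W² (I(W) = (W² + W*W) - 4 = (W² + W²) - 4 = 2*W² - 4 = -4 + 2*W²)
t(y) = 1/(46 + 5*y) (t(y) = 1/((-4 + 2*(-5)²) + (4*y + y)) = 1/((-4 + 2*25) + 5*y) = 1/((-4 + 50) + 5*y) = 1/(46 + 5*y))
(t(18) + 219)*(-146) = (1/(46 + 5*18) + 219)*(-146) = (1/(46 + 90) + 219)*(-146) = (1/136 + 219)*(-146) = (29785/136)*(-146) = -2174305/68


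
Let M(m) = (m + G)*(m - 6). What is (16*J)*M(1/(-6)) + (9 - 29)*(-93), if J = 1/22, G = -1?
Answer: 184658/99 ≈ 1865.2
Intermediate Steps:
J = 1/22 ≈ 0.045455
M(m) = (-1 + m)*(-6 + m) (M(m) = (m - 1)*(m - 6) = (-1 + m)*(-6 + m))
(16*J)*M(1/(-6)) + (9 - 29)*(-93) = (16*(1/22))*(6 + (1/(-6))² - 7/(-6)) + (9 - 29)*(-93) = 8*(6 + (-⅙)² - 7*(-⅙))/11 - 20*(-93) = 8*(6 + 1/36 + 7/6)/11 + 1860 = (8/11)*(259/36) + 1860 = 518/99 + 1860 = 184658/99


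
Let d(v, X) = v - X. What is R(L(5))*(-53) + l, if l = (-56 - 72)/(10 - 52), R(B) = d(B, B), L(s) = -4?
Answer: 64/21 ≈ 3.0476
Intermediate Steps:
R(B) = 0 (R(B) = B - B = 0)
l = 64/21 (l = -128/(-42) = -128*(-1/42) = 64/21 ≈ 3.0476)
R(L(5))*(-53) + l = 0*(-53) + 64/21 = 0 + 64/21 = 64/21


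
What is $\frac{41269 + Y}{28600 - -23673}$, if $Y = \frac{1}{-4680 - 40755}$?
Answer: $\frac{1875057014}{2375023755} \approx 0.78949$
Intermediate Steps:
$Y = - \frac{1}{45435}$ ($Y = \frac{1}{-45435} = - \frac{1}{45435} \approx -2.2009 \cdot 10^{-5}$)
$\frac{41269 + Y}{28600 - -23673} = \frac{41269 - \frac{1}{45435}}{28600 - -23673} = \frac{1875057014}{45435 \left(28600 + 23673\right)} = \frac{1875057014}{45435 \cdot 52273} = \frac{1875057014}{45435} \cdot \frac{1}{52273} = \frac{1875057014}{2375023755}$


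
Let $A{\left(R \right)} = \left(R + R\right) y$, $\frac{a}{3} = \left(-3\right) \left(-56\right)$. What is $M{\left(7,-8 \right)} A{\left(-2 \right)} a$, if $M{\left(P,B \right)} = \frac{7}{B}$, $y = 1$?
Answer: $1764$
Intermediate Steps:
$a = 504$ ($a = 3 \left(\left(-3\right) \left(-56\right)\right) = 3 \cdot 168 = 504$)
$A{\left(R \right)} = 2 R$ ($A{\left(R \right)} = \left(R + R\right) 1 = 2 R 1 = 2 R$)
$M{\left(7,-8 \right)} A{\left(-2 \right)} a = \frac{7}{-8} \cdot 2 \left(-2\right) 504 = 7 \left(- \frac{1}{8}\right) \left(-4\right) 504 = \left(- \frac{7}{8}\right) \left(-4\right) 504 = \frac{7}{2} \cdot 504 = 1764$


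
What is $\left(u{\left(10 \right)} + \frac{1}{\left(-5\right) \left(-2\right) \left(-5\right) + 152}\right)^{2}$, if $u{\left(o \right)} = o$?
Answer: $\frac{1042441}{10404} \approx 100.2$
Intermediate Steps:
$\left(u{\left(10 \right)} + \frac{1}{\left(-5\right) \left(-2\right) \left(-5\right) + 152}\right)^{2} = \left(10 + \frac{1}{\left(-5\right) \left(-2\right) \left(-5\right) + 152}\right)^{2} = \left(10 + \frac{1}{10 \left(-5\right) + 152}\right)^{2} = \left(10 + \frac{1}{-50 + 152}\right)^{2} = \left(10 + \frac{1}{102}\right)^{2} = \left(\frac{1021}{102}\right)^{2} = \frac{1042441}{10404}$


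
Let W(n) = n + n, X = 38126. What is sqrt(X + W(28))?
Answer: sqrt(38182) ≈ 195.40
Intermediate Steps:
W(n) = 2*n
sqrt(X + W(28)) = sqrt(38126 + 2*28) = sqrt(38126 + 56) = sqrt(38182)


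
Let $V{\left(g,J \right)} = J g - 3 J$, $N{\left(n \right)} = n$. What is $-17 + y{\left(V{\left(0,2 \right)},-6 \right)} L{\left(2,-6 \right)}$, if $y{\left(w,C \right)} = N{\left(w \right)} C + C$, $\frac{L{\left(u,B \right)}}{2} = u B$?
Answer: $-737$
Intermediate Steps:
$V{\left(g,J \right)} = - 3 J + J g$
$L{\left(u,B \right)} = 2 B u$ ($L{\left(u,B \right)} = 2 u B = 2 B u$)
$y{\left(w,C \right)} = C + C w$ ($y{\left(w,C \right)} = w C + C = C w + C = C + C w$)
$-17 + y{\left(V{\left(0,2 \right)},-6 \right)} L{\left(2,-6 \right)} = -17 + - 6 \left(1 + 2 \left(-3 + 0\right)\right) 2 \left(-6\right) 2 = -17 + - 6 \left(1 + 2 \left(-3\right)\right) \left(-24\right) = -17 + - 6 \left(1 - 6\right) \left(-24\right) = -17 + \left(-6\right) \left(-5\right) \left(-24\right) = -17 + 30 \left(-24\right) = -17 - 720 = -737$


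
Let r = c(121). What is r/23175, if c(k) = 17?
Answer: 17/23175 ≈ 0.00073355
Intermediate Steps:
r = 17
r/23175 = 17/23175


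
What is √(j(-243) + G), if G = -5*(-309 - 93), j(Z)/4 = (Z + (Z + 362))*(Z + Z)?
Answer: √243066 ≈ 493.02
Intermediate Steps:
j(Z) = 8*Z*(362 + 2*Z) (j(Z) = 4*((Z + (Z + 362))*(Z + Z)) = 4*((Z + (362 + Z))*(2*Z)) = 4*((362 + 2*Z)*(2*Z)) = 4*(2*Z*(362 + 2*Z)) = 8*Z*(362 + 2*Z))
G = 2010 (G = -5*(-402) = 2010)
√(j(-243) + G) = √(16*(-243)*(181 - 243) + 2010) = √(16*(-243)*(-62) + 2010) = √(241056 + 2010) = √243066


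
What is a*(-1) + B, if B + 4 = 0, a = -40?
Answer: 36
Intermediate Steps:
B = -4 (B = -4 + 0 = -4)
a*(-1) + B = -40*(-1) - 4 = 40 - 4 = 36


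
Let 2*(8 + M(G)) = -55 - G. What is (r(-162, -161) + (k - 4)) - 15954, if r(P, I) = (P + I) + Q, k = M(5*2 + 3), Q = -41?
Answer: -16364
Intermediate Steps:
M(G) = -71/2 - G/2 (M(G) = -8 + (-55 - G)/2 = -8 + (-55/2 - G/2) = -71/2 - G/2)
k = -42 (k = -71/2 - (5*2 + 3)/2 = -71/2 - (10 + 3)/2 = -71/2 - ½*13 = -71/2 - 13/2 = -42)
r(P, I) = -41 + I + P (r(P, I) = (P + I) - 41 = (I + P) - 41 = -41 + I + P)
(r(-162, -161) + (k - 4)) - 15954 = ((-41 - 161 - 162) + (-42 - 4)) - 15954 = (-364 - 46) - 15954 = -410 - 15954 = -16364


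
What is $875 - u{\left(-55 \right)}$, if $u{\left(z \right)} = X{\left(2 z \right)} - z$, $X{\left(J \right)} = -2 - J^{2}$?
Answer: $12922$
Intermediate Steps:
$u{\left(z \right)} = -2 - z - 4 z^{2}$ ($u{\left(z \right)} = \left(-2 - \left(2 z\right)^{2}\right) - z = \left(-2 - 4 z^{2}\right) - z = -2 - z - 4 z^{2}$)
$875 - u{\left(-55 \right)} = 875 - \left(-2 - -55 - 4 \left(-55\right)^{2}\right) = 875 - \left(-2 + 55 - 12100\right) = 875 - -12047 = 875 + 12047 = 12922$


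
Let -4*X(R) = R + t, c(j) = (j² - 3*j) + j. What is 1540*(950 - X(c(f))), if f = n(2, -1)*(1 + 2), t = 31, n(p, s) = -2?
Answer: 1493415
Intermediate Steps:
f = -6 (f = -2*(1 + 2) = -2*3 = -6)
c(j) = j² - 2*j
X(R) = -31/4 - R/4 (X(R) = -(R + 31)/4 = -(31 + R)/4 = -31/4 - R/4)
1540*(950 - X(c(f))) = 1540*(950 - (-31/4 - (-3)*(-2 - 6)/2)) = 1540*(950 - (-31/4 - (-3)*(-8)/2)) = 1540*(950 - (-31/4 - ¼*48)) = 1540*(950 - (-31/4 - 12)) = 1540*(950 - 1*(-79/4)) = 1540*(950 + 79/4) = 1540*(3879/4) = 1493415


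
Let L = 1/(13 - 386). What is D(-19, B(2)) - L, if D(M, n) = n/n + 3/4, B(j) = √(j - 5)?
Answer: 2615/1492 ≈ 1.7527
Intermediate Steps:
B(j) = √(-5 + j)
L = -1/373 (L = 1/(-373) = -1/373 ≈ -0.0026810)
D(M, n) = 7/4 (D(M, n) = 1 + 3*(¼) = 1 + ¾ = 7/4)
D(-19, B(2)) - L = 7/4 - 1*(-1/373) = 7/4 + 1/373 = 2615/1492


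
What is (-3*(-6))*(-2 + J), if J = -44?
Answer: -828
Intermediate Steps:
(-3*(-6))*(-2 + J) = (-3*(-6))*(-2 - 44) = 18*(-46) = -828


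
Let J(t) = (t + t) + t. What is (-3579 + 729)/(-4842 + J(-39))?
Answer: 50/87 ≈ 0.57471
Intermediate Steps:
J(t) = 3*t (J(t) = 2*t + t = 3*t)
(-3579 + 729)/(-4842 + J(-39)) = (-3579 + 729)/(-4842 + 3*(-39)) = -2850/(-4842 - 117) = -2850/(-4959) = -2850*(-1/4959) = 50/87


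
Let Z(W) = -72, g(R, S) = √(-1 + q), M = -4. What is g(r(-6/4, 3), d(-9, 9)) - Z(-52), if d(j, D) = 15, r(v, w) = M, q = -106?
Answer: 72 + I*√107 ≈ 72.0 + 10.344*I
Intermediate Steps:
r(v, w) = -4
g(R, S) = I*√107 (g(R, S) = √(-1 - 106) = √(-107) = I*√107)
g(r(-6/4, 3), d(-9, 9)) - Z(-52) = I*√107 - 1*(-72) = I*√107 + 72 = 72 + I*√107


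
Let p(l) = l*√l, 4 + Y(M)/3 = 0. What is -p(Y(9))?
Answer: 24*I*√3 ≈ 41.569*I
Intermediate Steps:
Y(M) = -12 (Y(M) = -12 + 3*0 = -12 + 0 = -12)
p(l) = l^(3/2)
-p(Y(9)) = -(-12)^(3/2) = -(-24)*I*√3 = 24*I*√3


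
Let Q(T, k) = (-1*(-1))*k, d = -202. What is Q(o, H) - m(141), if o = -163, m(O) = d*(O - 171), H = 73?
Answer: -5987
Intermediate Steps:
m(O) = 34542 - 202*O (m(O) = -202*(O - 171) = -202*(-171 + O) = 34542 - 202*O)
Q(T, k) = k (Q(T, k) = 1*k = k)
Q(o, H) - m(141) = 73 - (34542 - 202*141) = 73 - (34542 - 28482) = 73 - 1*6060 = 73 - 6060 = -5987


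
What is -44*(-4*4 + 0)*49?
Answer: 34496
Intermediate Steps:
-44*(-4*4 + 0)*49 = -44*(-16 + 0)*49 = -44*(-16)*49 = 704*49 = 34496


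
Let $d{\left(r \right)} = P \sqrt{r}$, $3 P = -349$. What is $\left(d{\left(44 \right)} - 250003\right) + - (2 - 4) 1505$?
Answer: $-246993 - \frac{698 \sqrt{11}}{3} \approx -2.4776 \cdot 10^{5}$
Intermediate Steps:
$P = - \frac{349}{3}$ ($P = \frac{1}{3} \left(-349\right) = - \frac{349}{3} \approx -116.33$)
$d{\left(r \right)} = - \frac{349 \sqrt{r}}{3}$
$\left(d{\left(44 \right)} - 250003\right) + - (2 - 4) 1505 = \left(- \frac{349 \sqrt{44}}{3} - 250003\right) + - (2 - 4) 1505 = \left(- \frac{349 \cdot 2 \sqrt{11}}{3} - 250003\right) + \left(-1\right) \left(-2\right) 1505 = \left(- \frac{698 \sqrt{11}}{3} - 250003\right) + 2 \cdot 1505 = \left(-250003 - \frac{698 \sqrt{11}}{3}\right) + 3010 = -246993 - \frac{698 \sqrt{11}}{3}$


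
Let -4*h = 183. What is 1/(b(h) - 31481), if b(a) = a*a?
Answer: -16/470207 ≈ -3.4028e-5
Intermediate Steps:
h = -183/4 (h = -1/4*183 = -183/4 ≈ -45.750)
b(a) = a**2
1/(b(h) - 31481) = 1/((-183/4)**2 - 31481) = 1/(33489/16 - 31481) = 1/(-470207/16) = -16/470207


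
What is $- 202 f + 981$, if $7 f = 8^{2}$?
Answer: $- \frac{6061}{7} \approx -865.86$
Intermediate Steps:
$f = \frac{64}{7}$ ($f = \frac{8^{2}}{7} = \frac{1}{7} \cdot 64 = \frac{64}{7} \approx 9.1429$)
$- 202 f + 981 = \left(-202\right) \frac{64}{7} + 981 = - \frac{12928}{7} + 981 = - \frac{6061}{7}$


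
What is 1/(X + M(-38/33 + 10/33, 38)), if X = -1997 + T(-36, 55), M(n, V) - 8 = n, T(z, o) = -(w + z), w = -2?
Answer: -33/64411 ≈ -0.00051233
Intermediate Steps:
T(z, o) = 2 - z (T(z, o) = -(-2 + z) = 2 - z)
M(n, V) = 8 + n
X = -1959 (X = -1997 + (2 - 1*(-36)) = -1997 + (2 + 36) = -1997 + 38 = -1959)
1/(X + M(-38/33 + 10/33, 38)) = 1/(-1959 + (8 + (-38/33 + 10/33))) = 1/(-1959 + (8 - 28/33)) = 1/(-1959 + 236/33) = 1/(-64411/33) = -33/64411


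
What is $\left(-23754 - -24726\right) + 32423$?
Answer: $33395$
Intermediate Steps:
$\left(-23754 - -24726\right) + 32423 = \left(-23754 + 24726\right) + 32423 = 972 + 32423 = 33395$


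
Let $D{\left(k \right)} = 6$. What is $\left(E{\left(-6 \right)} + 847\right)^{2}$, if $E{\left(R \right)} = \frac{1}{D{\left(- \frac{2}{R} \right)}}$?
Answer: $\frac{25836889}{36} \approx 7.1769 \cdot 10^{5}$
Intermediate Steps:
$E{\left(R \right)} = \frac{1}{6}$
$\left(E{\left(-6 \right)} + 847\right)^{2} = \left(\frac{1}{6} + 847\right)^{2} = \left(\frac{5083}{6}\right)^{2} = \frac{25836889}{36}$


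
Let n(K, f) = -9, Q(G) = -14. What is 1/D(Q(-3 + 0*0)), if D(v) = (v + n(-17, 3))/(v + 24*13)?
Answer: -298/23 ≈ -12.957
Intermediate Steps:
D(v) = (-9 + v)/(312 + v) (D(v) = (v - 9)/(v + 24*13) = (-9 + v)/(v + 312) = (-9 + v)/(312 + v))
1/D(Q(-3 + 0*0)) = 1/((-9 - 14)/(312 - 14)) = 1/(-23/298) = -298/23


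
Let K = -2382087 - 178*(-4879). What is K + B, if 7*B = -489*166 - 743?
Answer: -10677292/7 ≈ -1.5253e+6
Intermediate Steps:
B = -81917/7 (B = (-489*166 - 743)/7 = (-81174 - 743)/7 = (⅐)*(-81917) = -81917/7 ≈ -11702.)
K = -1513625 (K = -2382087 - 1*(-868462) = -2382087 + 868462 = -1513625)
K + B = -1513625 - 81917/7 = -10677292/7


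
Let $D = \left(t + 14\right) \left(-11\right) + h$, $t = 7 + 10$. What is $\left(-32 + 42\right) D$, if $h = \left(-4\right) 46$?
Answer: $-5250$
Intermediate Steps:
$t = 17$
$h = -184$
$D = -525$ ($D = \left(17 + 14\right) \left(-11\right) - 184 = 31 \left(-11\right) - 184 = -341 - 184 = -525$)
$\left(-32 + 42\right) D = \left(-32 + 42\right) \left(-525\right) = 10 \left(-525\right) = -5250$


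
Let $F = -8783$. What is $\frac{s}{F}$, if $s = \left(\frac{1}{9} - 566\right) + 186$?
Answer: $\frac{3419}{79047} \approx 0.043253$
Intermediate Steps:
$s = - \frac{3419}{9}$ ($s = \left(\frac{1}{9} - 566\right) + 186 = - \frac{5093}{9} + 186 = - \frac{3419}{9} \approx -379.89$)
$\frac{s}{F} = - \frac{3419}{9 \left(-8783\right)} = \left(- \frac{3419}{9}\right) \left(- \frac{1}{8783}\right) = \frac{3419}{79047}$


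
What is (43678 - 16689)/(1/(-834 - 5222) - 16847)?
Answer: -163445384/102025433 ≈ -1.6020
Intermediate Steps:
(43678 - 16689)/(1/(-834 - 5222) - 16847) = 26989/(1/(-6056) - 16847) = 26989/(-1/6056 - 16847) = 26989/(-102025433/6056) = 26989*(-6056/102025433) = -163445384/102025433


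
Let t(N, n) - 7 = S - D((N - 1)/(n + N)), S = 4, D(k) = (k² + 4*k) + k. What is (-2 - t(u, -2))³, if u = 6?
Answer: -571787/4096 ≈ -139.60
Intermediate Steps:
D(k) = k² + 5*k
t(N, n) = 11 - (-1 + N)*(5 + (-1 + N)/(N + n))/(N + n) (t(N, n) = 7 + (4 - (N - 1)/(n + N)*(5 + (N - 1)/(n + N))) = 7 + (4 - (-1 + N)/(N + n)*(5 + (-1 + N)/(N + n))) = 7 + (4 - (-1 + N)*(5 + (-1 + N)/(N + n))/(N + n)) = 11 - (-1 + N)*(5 + (-1 + N)/(N + n))/(N + n))
(-2 - t(u, -2))³ = (-2 - (11*(6 - 2)² - (-1 + 6)*(-1 + 5*(-2) + 6*6))/(6 - 2)²)³ = (-2 - (11*4² - 1*5*(-1 - 10 + 36))/4²)³ = (-2 - (11*16 - 1*5*25)/16)³ = (-2 - (176 - 125)/16)³ = (-2 - 51/16)³ = (-83/16)³ = -571787/4096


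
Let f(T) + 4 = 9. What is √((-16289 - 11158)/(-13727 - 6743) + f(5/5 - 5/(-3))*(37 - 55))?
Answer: I*√37150040910/20470 ≈ 9.4159*I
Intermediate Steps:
f(T) = 5 (f(T) = -4 + 9 = 5)
√((-16289 - 11158)/(-13727 - 6743) + f(5/5 - 5/(-3))*(37 - 55)) = √((-16289 - 11158)/(-13727 - 6743) + 5*(37 - 55)) = √(-27447/(-20470) + 5*(-18)) = √(-27447*(-1/20470) - 90) = √(27447/20470 - 90) = √(-1814853/20470) = I*√37150040910/20470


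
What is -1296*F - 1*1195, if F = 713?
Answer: -925243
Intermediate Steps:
-1296*F - 1*1195 = -1296*713 - 1*1195 = -924048 - 1195 = -925243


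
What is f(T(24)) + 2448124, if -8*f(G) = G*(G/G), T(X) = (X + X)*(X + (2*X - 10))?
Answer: 2447752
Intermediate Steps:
T(X) = 2*X*(-10 + 3*X) (T(X) = (2*X)*(X + (-10 + 2*X)) = (2*X)*(-10 + 3*X) = 2*X*(-10 + 3*X))
f(G) = -G/8 (f(G) = -G*G/G/8 = -G/8)
f(T(24)) + 2448124 = -24*(-10 + 3*24)/4 + 2448124 = -24*(-10 + 72)/4 + 2448124 = -24*62/4 + 2448124 = -⅛*2976 + 2448124 = -372 + 2448124 = 2447752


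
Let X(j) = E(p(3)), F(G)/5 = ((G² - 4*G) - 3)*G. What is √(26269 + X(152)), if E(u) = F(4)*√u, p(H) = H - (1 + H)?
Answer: √(26269 - 60*I) ≈ 162.08 - 0.185*I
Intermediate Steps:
F(G) = 5*G*(-3 + G² - 4*G) (F(G) = 5*(((G² - 4*G) - 3)*G) = 5*((-3 + G² - 4*G)*G) = 5*(G*(-3 + G² - 4*G)) = 5*G*(-3 + G² - 4*G))
p(H) = -1 (p(H) = H + (-1 - H) = -1)
E(u) = -60*√u (E(u) = (5*4*(-3 + 4² - 4*4))*√u = (5*4*(-3 + 16 - 16))*√u = (5*4*(-3))*√u = -60*√u)
X(j) = -60*I
√(26269 + X(152)) = √(26269 - 60*I)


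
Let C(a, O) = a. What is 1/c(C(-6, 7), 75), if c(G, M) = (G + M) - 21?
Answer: 1/48 ≈ 0.020833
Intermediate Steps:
c(G, M) = -21 + G + M
1/c(C(-6, 7), 75) = 1/(-21 - 6 + 75) = 1/48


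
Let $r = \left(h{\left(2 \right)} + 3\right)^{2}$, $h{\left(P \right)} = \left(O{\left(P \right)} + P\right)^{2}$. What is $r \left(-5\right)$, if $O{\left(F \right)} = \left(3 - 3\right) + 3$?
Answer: $-3920$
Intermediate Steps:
$O{\left(F \right)} = 3$ ($O{\left(F \right)} = 0 + 3 = 3$)
$h{\left(P \right)} = \left(3 + P\right)^{2}$
$r = 784$ ($r = \left(\left(3 + 2\right)^{2} + 3\right)^{2} = \left(5^{2} + 3\right)^{2} = \left(25 + 3\right)^{2} = 28^{2} = 784$)
$r \left(-5\right) = 784 \left(-5\right) = -3920$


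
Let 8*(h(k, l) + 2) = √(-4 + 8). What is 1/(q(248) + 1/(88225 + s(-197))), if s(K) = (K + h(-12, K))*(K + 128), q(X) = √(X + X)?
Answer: -407755/20616753363096 + 166264140025*√31/20616753363096 ≈ 0.044901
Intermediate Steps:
q(X) = √2*√X (q(X) = √(2*X) = √2*√X)
h(k, l) = -7/4 (h(k, l) = -2 + √(-4 + 8)/8 = -2 + √4/8 = -2 + (⅛)*2 = -2 + ¼ = -7/4)
s(K) = (128 + K)*(-7/4 + K) (s(K) = (K - 7/4)*(K + 128) = (-7/4 + K)*(128 + K) = (128 + K)*(-7/4 + K))
1/(q(248) + 1/(88225 + s(-197))) = 1/(√2*√248 + 1/(88225 + (-224 + (-197)² + (505/4)*(-197)))) = 1/(√2*(2*√62) + 1/(88225 + (-224 + 38809 - 99485/4))) = 1/(4*√31 + 1/(88225 + 54855/4)) = 1/(4*√31 + 1/(407755/4)) = 1/(4*√31 + 4/407755) = 1/(4/407755 + 4*√31)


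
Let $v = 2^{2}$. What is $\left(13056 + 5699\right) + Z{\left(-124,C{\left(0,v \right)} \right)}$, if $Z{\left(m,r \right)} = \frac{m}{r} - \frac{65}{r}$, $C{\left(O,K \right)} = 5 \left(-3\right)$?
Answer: $\frac{93838}{5} \approx 18768.0$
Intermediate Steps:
$v = 4$
$C{\left(O,K \right)} = -15$
$Z{\left(m,r \right)} = - \frac{65}{r} + \frac{m}{r}$
$\left(13056 + 5699\right) + Z{\left(-124,C{\left(0,v \right)} \right)} = \left(13056 + 5699\right) + \frac{-65 - 124}{-15} = 18755 - - \frac{63}{5} = 18755 + \frac{63}{5} = \frac{93838}{5}$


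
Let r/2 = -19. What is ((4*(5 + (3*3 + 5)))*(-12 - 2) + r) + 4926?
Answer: 3824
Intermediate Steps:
r = -38 (r = 2*(-19) = -38)
((4*(5 + (3*3 + 5)))*(-12 - 2) + r) + 4926 = ((4*(5 + (3*3 + 5)))*(-12 - 2) - 38) + 4926 = ((4*(5 + (9 + 5)))*(-14) - 38) + 4926 = ((4*(5 + 14))*(-14) - 38) + 4926 = ((4*19)*(-14) - 38) + 4926 = (76*(-14) - 38) + 4926 = (-1064 - 38) + 4926 = -1102 + 4926 = 3824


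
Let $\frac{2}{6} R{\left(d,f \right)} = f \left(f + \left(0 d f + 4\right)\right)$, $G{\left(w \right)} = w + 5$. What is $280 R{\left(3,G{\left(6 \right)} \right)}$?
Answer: $138600$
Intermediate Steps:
$G{\left(w \right)} = 5 + w$
$R{\left(d,f \right)} = 3 f \left(4 + f\right)$ ($R{\left(d,f \right)} = 3 f \left(f + \left(0 d f + 4\right)\right) = 3 f \left(f + \left(0 f + 4\right)\right) = 3 f \left(f + \left(0 + 4\right)\right) = 3 f \left(f + 4\right) = 3 f \left(4 + f\right)$)
$280 R{\left(3,G{\left(6 \right)} \right)} = 280 \cdot 3 \left(5 + 6\right) \left(4 + \left(5 + 6\right)\right) = 280 \cdot 3 \cdot 11 \left(4 + 11\right) = 280 \cdot 3 \cdot 11 \cdot 15 = 280 \cdot 495 = 138600$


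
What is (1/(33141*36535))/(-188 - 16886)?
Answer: -1/20673309071190 ≈ -4.8372e-14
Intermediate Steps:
(1/(33141*36535))/(-188 - 16886) = ((1/33141)*(1/36535))/(-17074) = (1/1210806435)*(-1/17074) = -1/20673309071190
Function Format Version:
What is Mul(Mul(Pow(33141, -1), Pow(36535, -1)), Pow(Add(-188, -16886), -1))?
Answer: Rational(-1, 20673309071190) ≈ -4.8372e-14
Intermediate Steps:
Mul(Mul(Pow(33141, -1), Pow(36535, -1)), Pow(Add(-188, -16886), -1)) = Mul(Mul(Rational(1, 33141), Rational(1, 36535)), Pow(-17074, -1)) = Mul(Rational(1, 1210806435), Rational(-1, 17074)) = Rational(-1, 20673309071190)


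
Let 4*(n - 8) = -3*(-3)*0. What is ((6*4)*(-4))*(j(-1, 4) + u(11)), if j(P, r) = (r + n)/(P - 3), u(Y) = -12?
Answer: 1440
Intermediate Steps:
n = 8 (n = 8 + (-3*(-3)*0)/4 = 8 + (9*0)/4 = 8 + (¼)*0 = 8 + 0 = 8)
j(P, r) = (8 + r)/(-3 + P) (j(P, r) = (r + 8)/(P - 3) = (8 + r)/(-3 + P))
((6*4)*(-4))*(j(-1, 4) + u(11)) = ((6*4)*(-4))*((8 + 4)/(-3 - 1) - 12) = (24*(-4))*(12/(-4) - 12) = -96*(-¼*12 - 12) = -96*(-3 - 12) = -96*(-15) = 1440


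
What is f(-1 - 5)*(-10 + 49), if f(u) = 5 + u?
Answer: -39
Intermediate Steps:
f(-1 - 5)*(-10 + 49) = (5 + (-1 - 5))*(-10 + 49) = (5 - 6)*39 = -1*39 = -39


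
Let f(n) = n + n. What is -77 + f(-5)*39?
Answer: -467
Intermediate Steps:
f(n) = 2*n
-77 + f(-5)*39 = -77 + (2*(-5))*39 = -77 - 10*39 = -77 - 390 = -467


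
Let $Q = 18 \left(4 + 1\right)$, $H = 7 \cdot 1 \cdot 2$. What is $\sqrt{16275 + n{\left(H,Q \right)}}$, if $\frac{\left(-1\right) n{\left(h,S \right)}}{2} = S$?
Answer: $\sqrt{16095} \approx 126.87$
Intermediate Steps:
$H = 14$ ($H = 7 \cdot 2 = 14$)
$Q = 90$ ($Q = 18 \cdot 5 = 90$)
$n{\left(h,S \right)} = - 2 S$
$\sqrt{16275 + n{\left(H,Q \right)}} = \sqrt{16275 - 180} = \sqrt{16095}$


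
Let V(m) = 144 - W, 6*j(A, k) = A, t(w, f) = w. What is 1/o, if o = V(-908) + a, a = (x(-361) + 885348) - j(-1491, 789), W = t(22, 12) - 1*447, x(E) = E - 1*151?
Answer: 2/1771307 ≈ 1.1291e-6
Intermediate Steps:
x(E) = -151 + E (x(E) = E - 151 = -151 + E)
j(A, k) = A/6
W = -425 (W = 22 - 1*447 = 22 - 447 = -425)
V(m) = 569 (V(m) = 144 - 1*(-425) = 144 + 425 = 569)
a = 1770169/2 (a = ((-151 - 361) + 885348) - (-1491)/6 = (-512 + 885348) - 1*(-497/2) = 884836 + 497/2 = 1770169/2 ≈ 8.8508e+5)
o = 1771307/2 (o = 569 + 1770169/2 = 1771307/2 ≈ 8.8565e+5)
1/o = 1/(1771307/2) = 2/1771307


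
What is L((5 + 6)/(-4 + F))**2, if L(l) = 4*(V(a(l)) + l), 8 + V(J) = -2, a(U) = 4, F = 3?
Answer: 7056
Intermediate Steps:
V(J) = -10 (V(J) = -8 - 2 = -10)
L(l) = -40 + 4*l (L(l) = 4*(-10 + l) = -40 + 4*l)
L((5 + 6)/(-4 + F))**2 = (-40 + 4*((5 + 6)/(-4 + 3)))**2 = (-40 + 4*(11/(-1)))**2 = (-40 + 4*(11*(-1)))**2 = (-40 + 4*(-11))**2 = (-40 - 44)**2 = (-84)**2 = 7056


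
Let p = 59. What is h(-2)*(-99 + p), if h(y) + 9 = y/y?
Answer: 320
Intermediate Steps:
h(y) = -8 (h(y) = -9 + y/y = -9 + 1 = -8)
h(-2)*(-99 + p) = -8*(-99 + 59) = -8*(-40) = 320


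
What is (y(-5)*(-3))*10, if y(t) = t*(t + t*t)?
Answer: 3000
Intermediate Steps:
y(t) = t*(t + t**2)
(y(-5)*(-3))*10 = (((-5)**2*(1 - 5))*(-3))*10 = ((25*(-4))*(-3))*10 = -100*(-3)*10 = 300*10 = 3000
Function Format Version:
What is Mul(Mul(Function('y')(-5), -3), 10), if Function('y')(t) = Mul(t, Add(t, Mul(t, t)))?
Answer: 3000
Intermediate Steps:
Function('y')(t) = Mul(t, Add(t, Pow(t, 2)))
Mul(Mul(Function('y')(-5), -3), 10) = Mul(Mul(Mul(Pow(-5, 2), Add(1, -5)), -3), 10) = Mul(Mul(Mul(25, -4), -3), 10) = Mul(Mul(-100, -3), 10) = Mul(300, 10) = 3000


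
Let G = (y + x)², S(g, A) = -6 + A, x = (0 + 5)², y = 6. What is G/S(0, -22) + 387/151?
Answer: -134275/4228 ≈ -31.759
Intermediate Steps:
x = 25 (x = 5² = 25)
G = 961 (G = (6 + 25)² = 31² = 961)
G/S(0, -22) + 387/151 = 961/(-6 - 22) + 387/151 = 961/(-28) + 387*(1/151) = 961*(-1/28) + 387/151 = -961/28 + 387/151 = -134275/4228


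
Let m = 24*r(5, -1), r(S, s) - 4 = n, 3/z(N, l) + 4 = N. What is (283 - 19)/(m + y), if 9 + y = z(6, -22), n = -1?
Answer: 176/43 ≈ 4.0930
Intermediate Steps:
z(N, l) = 3/(-4 + N)
r(S, s) = 3 (r(S, s) = 4 - 1 = 3)
y = -15/2 (y = -9 + 3/(-4 + 6) = -9 + 3/2 = -15/2 ≈ -7.5000)
m = 72 (m = 24*3 = 72)
(283 - 19)/(m + y) = (283 - 19)/(72 - 15/2) = 264/(129/2) = 264*(2/129) = 176/43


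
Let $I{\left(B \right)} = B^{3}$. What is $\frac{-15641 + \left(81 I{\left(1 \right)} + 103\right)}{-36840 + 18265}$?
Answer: $\frac{15457}{18575} \approx 0.83214$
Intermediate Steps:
$\frac{-15641 + \left(81 I{\left(1 \right)} + 103\right)}{-36840 + 18265} = \frac{-15641 + \left(81 \cdot 1^{3} + 103\right)}{-36840 + 18265} = \frac{-15641 + \left(81 \cdot 1 + 103\right)}{-18575} = \left(-15641 + \left(81 + 103\right)\right) \left(- \frac{1}{18575}\right) = \left(-15641 + 184\right) \left(- \frac{1}{18575}\right) = \left(-15457\right) \left(- \frac{1}{18575}\right) = \frac{15457}{18575}$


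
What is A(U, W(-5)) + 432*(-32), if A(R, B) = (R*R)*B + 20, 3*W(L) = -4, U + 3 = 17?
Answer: -42196/3 ≈ -14065.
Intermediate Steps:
U = 14 (U = -3 + 17 = 14)
W(L) = -4/3 (W(L) = (1/3)*(-4) = -4/3)
A(R, B) = 20 + B*R**2 (A(R, B) = R**2*B + 20 = B*R**2 + 20 = 20 + B*R**2)
A(U, W(-5)) + 432*(-32) = (20 - 4/3*14**2) + 432*(-32) = (20 - 4/3*196) - 13824 = (20 - 784/3) - 13824 = -724/3 - 13824 = -42196/3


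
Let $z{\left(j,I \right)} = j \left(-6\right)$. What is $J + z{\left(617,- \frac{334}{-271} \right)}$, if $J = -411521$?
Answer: $-415223$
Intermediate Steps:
$z{\left(j,I \right)} = - 6 j$
$J + z{\left(617,- \frac{334}{-271} \right)} = -411521 - 3702 = -415223$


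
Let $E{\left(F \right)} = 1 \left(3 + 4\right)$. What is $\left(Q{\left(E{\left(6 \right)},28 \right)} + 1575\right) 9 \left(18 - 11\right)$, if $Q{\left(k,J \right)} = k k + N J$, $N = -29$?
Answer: $51156$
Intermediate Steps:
$E{\left(F \right)} = 7$ ($E{\left(F \right)} = 1 \cdot 7 = 7$)
$Q{\left(k,J \right)} = k^{2} - 29 J$ ($Q{\left(k,J \right)} = k k - 29 J = k^{2} - 29 J$)
$\left(Q{\left(E{\left(6 \right)},28 \right)} + 1575\right) 9 \left(18 - 11\right) = \left(\left(7^{2} - 812\right) + 1575\right) 9 \left(18 - 11\right) = \left(\left(49 - 812\right) + 1575\right) 9 \cdot 7 = \left(-763 + 1575\right) 63 = 812 \cdot 63 = 51156$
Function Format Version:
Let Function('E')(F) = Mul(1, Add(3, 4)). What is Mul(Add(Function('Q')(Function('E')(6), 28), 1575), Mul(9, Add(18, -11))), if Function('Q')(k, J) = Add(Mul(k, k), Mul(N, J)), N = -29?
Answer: 51156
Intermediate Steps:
Function('E')(F) = 7 (Function('E')(F) = Mul(1, 7) = 7)
Function('Q')(k, J) = Add(Pow(k, 2), Mul(-29, J)) (Function('Q')(k, J) = Add(Mul(k, k), Mul(-29, J)) = Add(Pow(k, 2), Mul(-29, J)))
Mul(Add(Function('Q')(Function('E')(6), 28), 1575), Mul(9, Add(18, -11))) = Mul(Add(Add(Pow(7, 2), Mul(-29, 28)), 1575), Mul(9, Add(18, -11))) = Mul(Add(Add(49, -812), 1575), Mul(9, 7)) = Mul(Add(-763, 1575), 63) = Mul(812, 63) = 51156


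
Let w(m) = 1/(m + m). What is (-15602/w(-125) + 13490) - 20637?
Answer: 3893353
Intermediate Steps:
w(m) = 1/(2*m)
(-15602/w(-125) + 13490) - 20637 = (-15602/((½)/(-125)) + 13490) - 20637 = (-15602/((½)*(-1/125)) + 13490) - 20637 = (-15602/(-1/250) + 13490) - 20637 = (-15602*(-250) + 13490) - 20637 = (3900500 + 13490) - 20637 = 3913990 - 20637 = 3893353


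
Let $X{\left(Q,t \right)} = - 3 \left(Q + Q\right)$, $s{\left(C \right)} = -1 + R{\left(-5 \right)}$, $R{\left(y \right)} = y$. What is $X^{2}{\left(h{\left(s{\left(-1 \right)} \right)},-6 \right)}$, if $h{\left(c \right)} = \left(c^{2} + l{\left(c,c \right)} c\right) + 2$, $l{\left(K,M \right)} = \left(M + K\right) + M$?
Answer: $767376$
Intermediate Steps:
$s{\left(C \right)} = -6$ ($s{\left(C \right)} = -1 - 5 = -6$)
$l{\left(K,M \right)} = K + 2 M$ ($l{\left(K,M \right)} = \left(K + M\right) + M = K + 2 M$)
$h{\left(c \right)} = 2 + 4 c^{2}$ ($h{\left(c \right)} = \left(c^{2} + \left(c + 2 c\right) c\right) + 2 = \left(c^{2} + 3 c c\right) + 2 = \left(c^{2} + 3 c^{2}\right) + 2 = 4 c^{2} + 2 = 2 + 4 c^{2}$)
$X{\left(Q,t \right)} = - 6 Q$ ($X{\left(Q,t \right)} = - 3 \cdot 2 Q = - 6 Q$)
$X^{2}{\left(h{\left(s{\left(-1 \right)} \right)},-6 \right)} = \left(- 6 \left(2 + 4 \left(-6\right)^{2}\right)\right)^{2} = \left(- 6 \left(2 + 4 \cdot 36\right)\right)^{2} = \left(- 6 \left(2 + 144\right)\right)^{2} = \left(\left(-6\right) 146\right)^{2} = \left(-876\right)^{2} = 767376$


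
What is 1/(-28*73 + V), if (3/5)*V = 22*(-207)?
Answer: -1/9634 ≈ -0.00010380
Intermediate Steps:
V = -7590 (V = 5*(22*(-207))/3 = (5/3)*(-4554) = -7590)
1/(-28*73 + V) = 1/(-28*73 - 7590) = 1/(-2044 - 7590) = 1/(-9634) = -1/9634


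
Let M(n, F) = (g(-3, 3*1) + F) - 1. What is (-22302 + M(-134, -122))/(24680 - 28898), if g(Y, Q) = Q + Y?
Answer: 7475/1406 ≈ 5.3165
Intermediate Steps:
M(n, F) = -1 + F (M(n, F) = ((3*1 - 3) + F) - 1 = ((3 - 3) + F) - 1 = (0 + F) - 1 = F - 1 = -1 + F)
(-22302 + M(-134, -122))/(24680 - 28898) = (-22302 + (-1 - 122))/(24680 - 28898) = (-22302 - 123)/(-4218) = -22425*(-1/4218) = 7475/1406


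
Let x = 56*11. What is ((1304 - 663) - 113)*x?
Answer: 325248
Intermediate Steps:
x = 616
((1304 - 663) - 113)*x = ((1304 - 663) - 113)*616 = (641 - 113)*616 = 528*616 = 325248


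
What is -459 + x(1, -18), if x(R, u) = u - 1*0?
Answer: -477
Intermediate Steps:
x(R, u) = u (x(R, u) = u + 0 = u)
-459 + x(1, -18) = -459 - 18 = -477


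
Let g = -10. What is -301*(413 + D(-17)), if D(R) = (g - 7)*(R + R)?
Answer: -298291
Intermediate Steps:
D(R) = -34*R (D(R) = (-10 - 7)*(R + R) = -34*R)
-301*(413 + D(-17)) = -301*(413 - 34*(-17)) = -301*(413 + 578) = -301*991 = -298291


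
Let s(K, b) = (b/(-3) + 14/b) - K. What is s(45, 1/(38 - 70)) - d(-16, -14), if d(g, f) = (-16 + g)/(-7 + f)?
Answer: -110771/224 ≈ -494.51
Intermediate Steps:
d(g, f) = (-16 + g)/(-7 + f)
s(K, b) = -K + 14/b - b/3 (s(K, b) = (b*(-⅓) + 14/b) - K = (-b/3 + 14/b) - K = (14/b - b/3) - K = -K + 14/b - b/3)
s(45, 1/(38 - 70)) - d(-16, -14) = (-1*45 + 14/(1/(38 - 70)) - 1/(3*(38 - 70))) - (-16 - 16)/(-7 - 14) = (-45 + 14/(1/(-32)) - ⅓/(-32)) - (-32)/(-21) = (-45 + 14/(-1/32) - ⅓*(-1/32)) - (-1)*(-32)/21 = (-45 + 14*(-32) + 1/96) - 1*32/21 = (-45 - 448 + 1/96) - 32/21 = -47327/96 - 32/21 = -110771/224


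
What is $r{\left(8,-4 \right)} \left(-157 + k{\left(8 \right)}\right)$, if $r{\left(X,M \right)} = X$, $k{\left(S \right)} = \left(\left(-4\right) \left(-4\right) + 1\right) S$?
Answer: $-168$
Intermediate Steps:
$k{\left(S \right)} = 17 S$ ($k{\left(S \right)} = \left(16 + 1\right) S = 17 S$)
$r{\left(8,-4 \right)} \left(-157 + k{\left(8 \right)}\right) = 8 \left(-157 + 17 \cdot 8\right) = 8 \left(-157 + 136\right) = 8 \left(-21\right) = -168$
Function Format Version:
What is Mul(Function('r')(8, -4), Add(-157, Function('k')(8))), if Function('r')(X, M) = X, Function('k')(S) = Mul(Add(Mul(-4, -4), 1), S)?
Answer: -168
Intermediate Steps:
Function('k')(S) = Mul(17, S) (Function('k')(S) = Mul(Add(16, 1), S) = Mul(17, S))
Mul(Function('r')(8, -4), Add(-157, Function('k')(8))) = Mul(8, Add(-157, Mul(17, 8))) = Mul(8, Add(-157, 136)) = Mul(8, -21) = -168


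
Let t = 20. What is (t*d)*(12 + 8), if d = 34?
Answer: 13600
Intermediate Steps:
(t*d)*(12 + 8) = (20*34)*(12 + 8) = 680*20 = 13600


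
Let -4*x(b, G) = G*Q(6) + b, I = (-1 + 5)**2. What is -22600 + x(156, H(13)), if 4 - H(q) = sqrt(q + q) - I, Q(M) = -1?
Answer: -22634 - sqrt(26)/4 ≈ -22635.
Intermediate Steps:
I = 16 (I = 4**2 = 16)
H(q) = 20 - sqrt(2)*sqrt(q) (H(q) = 4 - (sqrt(q + q) - 1*16) = 4 - (sqrt(2*q) - 16) = 4 - (sqrt(2)*sqrt(q) - 16) = 4 - (-16 + sqrt(2)*sqrt(q)) = 4 + (16 - sqrt(2)*sqrt(q)) = 20 - sqrt(2)*sqrt(q))
x(b, G) = -b/4 + G/4 (x(b, G) = -(G*(-1) + b)/4 = -(-G + b)/4 = -(b - G)/4 = -b/4 + G/4)
-22600 + x(156, H(13)) = -22600 + (-1/4*156 + (20 - sqrt(2)*sqrt(13))/4) = -22600 + (-39 + (20 - sqrt(26))/4) = -22600 + (-39 + (5 - sqrt(26)/4)) = -22600 + (-34 - sqrt(26)/4) = -22634 - sqrt(26)/4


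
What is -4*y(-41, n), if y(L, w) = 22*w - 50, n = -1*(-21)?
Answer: -1648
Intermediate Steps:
n = 21
y(L, w) = -50 + 22*w
-4*y(-41, n) = -4*(-50 + 22*21) = -4*(-50 + 462) = -4*412 = -1648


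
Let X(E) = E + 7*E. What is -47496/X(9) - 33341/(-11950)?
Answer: -23549027/35850 ≈ -656.88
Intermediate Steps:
X(E) = 8*E
-47496/X(9) - 33341/(-11950) = -47496/(8*9) - 33341/(-11950) = -47496/72 - 33341*(-1/11950) = -47496*1/72 + 33341/11950 = -1979/3 + 33341/11950 = -23549027/35850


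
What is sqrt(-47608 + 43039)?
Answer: I*sqrt(4569) ≈ 67.594*I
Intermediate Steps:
sqrt(-47608 + 43039) = sqrt(-4569) = I*sqrt(4569)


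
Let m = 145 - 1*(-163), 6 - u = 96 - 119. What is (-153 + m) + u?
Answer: 184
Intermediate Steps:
u = 29 (u = 6 - (96 - 119) = 6 - 1*(-23) = 6 + 23 = 29)
m = 308 (m = 145 + 163 = 308)
(-153 + m) + u = (-153 + 308) + 29 = 155 + 29 = 184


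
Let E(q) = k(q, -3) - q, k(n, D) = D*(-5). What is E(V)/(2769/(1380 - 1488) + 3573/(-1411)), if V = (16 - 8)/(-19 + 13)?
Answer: -829668/1430981 ≈ -0.57979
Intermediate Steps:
k(n, D) = -5*D
V = -4/3 (V = 8/(-6) = 8*(-1/6) = -4/3 ≈ -1.3333)
E(q) = 15 - q (E(q) = -5*(-3) - q = 15 - q)
E(V)/(2769/(1380 - 1488) + 3573/(-1411)) = (15 - 1*(-4/3))/(2769/(1380 - 1488) + 3573/(-1411)) = (15 + 4/3)/(2769/(-108) + 3573*(-1/1411)) = 49/(3*(2769*(-1/108) - 3573/1411)) = 49/(3*(-923/36 - 3573/1411)) = 49/(3*(-1430981/50796)) = (49/3)*(-50796/1430981) = -829668/1430981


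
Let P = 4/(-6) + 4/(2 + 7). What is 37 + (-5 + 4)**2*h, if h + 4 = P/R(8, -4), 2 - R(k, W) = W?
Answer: 890/27 ≈ 32.963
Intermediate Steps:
R(k, W) = 2 - W
P = -2/9 (P = 4*(-1/6) + 4/9 = -2/3 + 4*(1/9) = -2/3 + 4/9 = -2/9 ≈ -0.22222)
h = -109/27 (h = -4 - 2/(9*(2 - 1*(-4))) = -4 - 2/(9*(2 + 4)) = -4 - 2/9/6 = -4 - 2/9*1/6 = -4 - 1/27 = -109/27 ≈ -4.0370)
37 + (-5 + 4)**2*h = 37 + (-5 + 4)**2*(-109/27) = 37 + (-1)**2*(-109/27) = 37 + 1*(-109/27) = 37 - 109/27 = 890/27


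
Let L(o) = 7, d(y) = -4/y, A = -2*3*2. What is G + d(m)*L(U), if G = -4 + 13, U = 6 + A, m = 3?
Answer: -1/3 ≈ -0.33333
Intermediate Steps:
A = -12 (A = -6*2 = -12)
U = -6 (U = 6 - 12 = -6)
G = 9
G + d(m)*L(U) = 9 - 4/3*7 = 9 - 28/3 = -1/3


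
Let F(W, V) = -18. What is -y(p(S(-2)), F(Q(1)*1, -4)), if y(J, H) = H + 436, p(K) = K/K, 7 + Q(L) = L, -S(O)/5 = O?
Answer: -418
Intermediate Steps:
S(O) = -5*O
Q(L) = -7 + L
p(K) = 1
y(J, H) = 436 + H
-y(p(S(-2)), F(Q(1)*1, -4)) = -(436 - 18) = -1*418 = -418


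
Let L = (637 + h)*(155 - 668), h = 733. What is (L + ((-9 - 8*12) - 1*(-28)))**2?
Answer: 494050134769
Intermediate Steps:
L = -702810 (L = (637 + 733)*(155 - 668) = 1370*(-513) = -702810)
(L + ((-9 - 8*12) - 1*(-28)))**2 = (-702810 + ((-9 - 8*12) - 1*(-28)))**2 = (-702810 + ((-9 - 96) + 28))**2 = (-702810 + (-105 + 28))**2 = (-702810 - 77)**2 = (-702887)**2 = 494050134769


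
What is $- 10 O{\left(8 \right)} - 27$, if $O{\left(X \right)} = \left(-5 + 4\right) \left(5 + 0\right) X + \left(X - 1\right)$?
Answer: $303$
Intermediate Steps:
$O{\left(X \right)} = -1 - 4 X$ ($O{\left(X \right)} = \left(-1\right) 5 X + \left(X - 1\right) = - 5 X + \left(-1 + X\right) = -1 - 4 X$)
$- 10 O{\left(8 \right)} - 27 = - 10 \left(-1 - 32\right) - 27 = \left(-10\right) \left(-33\right) - 27 = 330 - 27 = 303$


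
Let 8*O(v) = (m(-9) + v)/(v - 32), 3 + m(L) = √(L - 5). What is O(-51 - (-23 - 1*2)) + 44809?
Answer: 716945/16 - I*√14/464 ≈ 44809.0 - 0.0080639*I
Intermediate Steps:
m(L) = -3 + √(-5 + L) (m(L) = -3 + √(L - 5) = -3 + √(-5 + L))
O(v) = (-3 + v + I*√14)/(8*(-32 + v)) (O(v) = (((-3 + √(-5 - 9)) + v)/(v - 32))/8 = (((-3 + √(-14)) + v)/(-32 + v))/8 = (((-3 + I*√14) + v)/(-32 + v))/8 = ((-3 + v + I*√14)/(-32 + v))/8 = (-3 + v + I*√14)/(8*(-32 + v)))
O(-51 - (-23 - 1*2)) + 44809 = (-3 + (-51 - (-23 - 1*2)) + I*√14)/(8*(-32 + (-51 - (-23 - 1*2)))) + 44809 = (-3 + (-51 - (-23 - 2)) + I*√14)/(8*(-32 + (-51 - (-23 - 2)))) + 44809 = (-3 + (-51 - 1*(-25)) + I*√14)/(8*(-32 + (-51 - 1*(-25)))) + 44809 = (-3 + (-51 + 25) + I*√14)/(8*(-32 + (-51 + 25))) + 44809 = (-3 - 26 + I*√14)/(8*(-32 - 26)) + 44809 = (⅛)*(-29 + I*√14)/(-58) + 44809 = (⅛)*(-1/58)*(-29 + I*√14) + 44809 = (1/16 - I*√14/464) + 44809 = 716945/16 - I*√14/464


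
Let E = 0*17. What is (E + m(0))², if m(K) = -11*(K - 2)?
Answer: 484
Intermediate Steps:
E = 0
m(K) = 22 - 11*K (m(K) = -11*(-2 + K) = 22 - 11*K)
(E + m(0))² = (0 + (22 - 11*0))² = (0 + (22 + 0))² = (0 + 22)² = 22² = 484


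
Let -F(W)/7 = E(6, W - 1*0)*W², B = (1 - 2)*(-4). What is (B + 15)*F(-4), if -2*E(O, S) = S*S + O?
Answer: 23408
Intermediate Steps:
E(O, S) = -O/2 - S²/2 (E(O, S) = -(S*S + O)/2 = -(S² + O)/2 = -(O + S²)/2 = -O/2 - S²/2)
B = 4 (B = -1*(-4) = 4)
F(W) = -7*W²*(-3 - W²/2) (F(W) = -7*(-½*6 - (W - 1*0)²/2)*W² = -7*(-3 - (W + 0)²/2)*W² = -7*(-3 - W²/2)*W² = -7*W²*(-3 - W²/2))
(B + 15)*F(-4) = (4 + 15)*((7/2)*(-4)²*(6 + (-4)²)) = 19*((7/2)*16*(6 + 16)) = 19*((7/2)*16*22) = 19*1232 = 23408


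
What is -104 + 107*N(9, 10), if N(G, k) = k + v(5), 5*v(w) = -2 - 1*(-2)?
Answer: 966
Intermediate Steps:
v(w) = 0 (v(w) = (-2 - 1*(-2))/5 = (-2 + 2)/5 = (⅕)*0 = 0)
N(G, k) = k (N(G, k) = k + 0 = k)
-104 + 107*N(9, 10) = -104 + 107*10 = -104 + 1070 = 966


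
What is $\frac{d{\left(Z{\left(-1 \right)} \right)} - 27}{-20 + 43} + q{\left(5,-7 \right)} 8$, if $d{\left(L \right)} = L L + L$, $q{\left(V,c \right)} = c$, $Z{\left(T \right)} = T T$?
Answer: $- \frac{1313}{23} \approx -57.087$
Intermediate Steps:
$Z{\left(T \right)} = T^{2}$
$d{\left(L \right)} = L + L^{2}$ ($d{\left(L \right)} = L^{2} + L = L + L^{2}$)
$\frac{d{\left(Z{\left(-1 \right)} \right)} - 27}{-20 + 43} + q{\left(5,-7 \right)} 8 = \frac{\left(-1\right)^{2} \left(1 + \left(-1\right)^{2}\right) - 27}{-20 + 43} - 56 = \frac{1 \left(1 + 1\right) - 27}{23} - 56 = \left(1 \cdot 2 - 27\right) \frac{1}{23} - 56 = \left(2 - 27\right) \frac{1}{23} - 56 = \left(-25\right) \frac{1}{23} - 56 = - \frac{25}{23} - 56 = - \frac{1313}{23}$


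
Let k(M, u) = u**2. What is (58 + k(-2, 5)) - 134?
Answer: -51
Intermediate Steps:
(58 + k(-2, 5)) - 134 = (58 + 5**2) - 134 = (58 + 25) - 134 = 83 - 134 = -51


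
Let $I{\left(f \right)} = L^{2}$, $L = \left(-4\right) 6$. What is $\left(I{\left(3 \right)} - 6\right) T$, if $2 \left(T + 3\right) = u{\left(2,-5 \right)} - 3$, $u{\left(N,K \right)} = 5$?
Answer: $-1140$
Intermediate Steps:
$L = -24$
$T = -2$ ($T = -3 + \frac{5 - 3}{2} = -3 + \frac{1}{2} \cdot 2 = -3 + 1 = -2$)
$I{\left(f \right)} = 576$ ($I{\left(f \right)} = \left(-24\right)^{2} = 576$)
$\left(I{\left(3 \right)} - 6\right) T = \left(576 - 6\right) \left(-2\right) = 570 \left(-2\right) = -1140$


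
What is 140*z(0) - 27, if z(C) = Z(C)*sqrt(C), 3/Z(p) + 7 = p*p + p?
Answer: -27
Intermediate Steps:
Z(p) = 3/(-7 + p + p**2) (Z(p) = 3/(-7 + (p*p + p)) = 3/(-7 + (p**2 + p)) = 3/(-7 + (p + p**2)) = 3/(-7 + p + p**2))
z(C) = 3*sqrt(C)/(-7 + C + C**2) (z(C) = (3/(-7 + C + C**2))*sqrt(C) = 3*sqrt(C)/(-7 + C + C**2))
140*z(0) - 27 = 140*(3*sqrt(0)/(-7 + 0 + 0**2)) - 27 = 140*(3*0/(-7 + 0 + 0)) - 27 = 140*(3*0/(-7)) - 27 = 140*(3*0*(-1/7)) - 27 = 140*0 - 27 = 0 - 27 = -27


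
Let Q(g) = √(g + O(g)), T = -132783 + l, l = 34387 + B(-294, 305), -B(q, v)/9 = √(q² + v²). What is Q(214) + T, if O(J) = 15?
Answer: -98396 + √229 - 9*√179461 ≈ -1.0219e+5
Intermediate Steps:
B(q, v) = -9*√(q² + v²)
l = 34387 - 9*√179461 (l = 34387 - 9*√((-294)² + 305²) = 34387 - 9*√(86436 + 93025) = 34387 - 9*√179461 ≈ 30574.)
T = -98396 - 9*√179461 (T = -132783 + (34387 - 9*√179461) = -98396 - 9*√179461 ≈ -1.0221e+5)
Q(g) = √(15 + g) (Q(g) = √(g + 15) = √(15 + g))
Q(214) + T = √(15 + 214) + (-98396 - 9*√179461) = √229 + (-98396 - 9*√179461) = -98396 + √229 - 9*√179461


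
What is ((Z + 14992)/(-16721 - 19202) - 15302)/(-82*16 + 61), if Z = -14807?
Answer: 549693931/44939673 ≈ 12.232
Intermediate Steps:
((Z + 14992)/(-16721 - 19202) - 15302)/(-82*16 + 61) = ((-14807 + 14992)/(-16721 - 19202) - 15302)/(-82*16 + 61) = (185/(-35923) - 15302)/(-1312 + 61) = (185*(-1/35923) - 15302)/(-1251) = (-185/35923 - 15302)*(-1/1251) = -549693931/35923*(-1/1251) = 549693931/44939673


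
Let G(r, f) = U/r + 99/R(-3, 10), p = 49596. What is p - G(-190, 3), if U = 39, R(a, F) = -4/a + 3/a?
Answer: 9366849/190 ≈ 49299.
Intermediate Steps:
R(a, F) = -1/a
G(r, f) = 297 + 39/r (G(r, f) = 39/r + 99/((-1/(-3))) = 39/r + 99/((-1*(-⅓))) = 39/r + 99/(⅓) = 39/r + 99*3 = 39/r + 297 = 297 + 39/r)
p - G(-190, 3) = 49596 - (297 + 39/(-190)) = 49596 - (297 + 39*(-1/190)) = 49596 - (297 - 39/190) = 49596 - 1*56391/190 = 49596 - 56391/190 = 9366849/190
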